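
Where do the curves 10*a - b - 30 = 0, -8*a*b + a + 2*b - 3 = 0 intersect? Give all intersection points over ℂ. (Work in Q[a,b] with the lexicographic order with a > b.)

Compute a lex Gröbner basis by Buchberger's algorithm.
f_1 = 10*a - b - 30, LT = a.
f_2 = -8*a*b + a + 2*b - 3, LT = a*b.

S(f_1,f_2): lcm = a*b. S = 1/8*a - 1/10*b**2 - 11/4*b - 3/8.
  reduce S modulo (f_1, f_2):
  remainder -1/10*b**2 - 219/80*b ≠ 0; add h_3 = -1/10*b**2 - 219/80*b to the basis.

The other S-polynomials (S(f_1,h_3), S(f_2,h_3)) all reduce to 0 modulo the current basis, so we have a Gröbner basis.
Inter-reduce: drop elements whose leading term is divisible by another's, tail-reduce, and make monic.
Reduced Gröbner basis: {a - 1/10*b - 3, b**2 + 219/8*b}.

A lex Gröbner basis eliminates variables successively. Here b**2 + 219/8*b depends only on b, with roots {-219/8, 0}; lifting each root through the earlier basis elements recovers the full solutions.
  b = -219/8: the earlier basis element becomes a - 21/80 = 0, giving a = 21/80 — point (21/80, -219/8).
  b = 0: the earlier basis element becomes a - 3 = 0, giving a = 3 — point (3, 0).

{(21/80, -219/8), (3, 0)}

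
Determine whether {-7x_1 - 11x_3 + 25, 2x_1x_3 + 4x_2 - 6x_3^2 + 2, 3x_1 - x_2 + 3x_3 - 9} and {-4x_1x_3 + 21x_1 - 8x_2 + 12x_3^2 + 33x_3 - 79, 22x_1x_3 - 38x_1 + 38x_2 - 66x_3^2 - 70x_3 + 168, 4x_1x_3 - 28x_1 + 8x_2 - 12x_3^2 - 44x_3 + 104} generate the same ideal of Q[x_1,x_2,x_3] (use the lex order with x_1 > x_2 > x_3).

Two ideals are equal iff their reduced Gröbner bases coincide (the reduced basis is unique for a fixed ordering).
Buchberger on the first generating set:
f_1 = -7x_1 - 11x_3 + 25, LT = x_1.
f_2 = 2x_1x_3 + 4x_2 - 6x_3^2 + 2, LT = x_1x_3.
f_3 = 3x_1 - x_2 + 3x_3 - 9, LT = x_1.

S(f_1,f_2): lcm = x_1x_3. S = -2x_2 + 32/7x_3^2 - 25/7x_3 - 1.
  reduce S modulo (f_1, f_2, f_3):
  remainder -2x_2 + 32/7x_3^2 - 25/7x_3 - 1 ≠ 0; add g_4 = -2x_2 + 32/7x_3^2 - 25/7x_3 - 1 to the basis.

S(f_1,f_3): lcm = x_1. S = 1/3x_2 + 4/7x_3 - 4/7.
  reduce S modulo (f_1, f_2, f_3, g_4):
  remainder 16/21x_3^2 - 1/42x_3 - 31/42 ≠ 0; add g_5 = 16/21x_3^2 - 1/42x_3 - 31/42 to the basis.

The other S-polynomials (S(f_2,f_3), S(f_1,g_4), S(f_2,g_4), S(f_3,g_4), S(f_1,g_5), S(f_2,g_5), S(f_3,g_5), S(g_4,g_5)) all reduce to 0 modulo the current basis, so we have a Gröbner basis.
Inter-reduce: drop elements whose leading term is divisible by another's, tail-reduce, and make monic.
Reduced Gröbner basis: {x_1 + 11/7x_3 - 25/7, x_2 + 12/7x_3 - 12/7, x_3^2 - 1/32x_3 - 31/32}.

Buchberger on the second generating set:
h_1 = -4x_1x_3 + 21x_1 - 8x_2 + 12x_3^2 + 33x_3 - 79, LT = x_1x_3.
h_2 = 22x_1x_3 - 38x_1 + 38x_2 - 66x_3^2 - 70x_3 + 168, LT = x_1x_3.
h_3 = 4x_1x_3 - 28x_1 + 8x_2 - 12x_3^2 - 44x_3 + 104, LT = x_1x_3.

S(h_1,h_2): lcm = x_1x_3. S = -155/44x_1 + 3/11x_2 - 223/44x_3 + 533/44.
  reduce S modulo (h_1, h_2, h_3):
  remainder -155/44x_1 + 3/11x_2 - 223/44x_3 + 533/44 ≠ 0; add k_4 = -155/44x_1 + 3/11x_2 - 223/44x_3 + 533/44 to the basis.

S(h_1,h_3): lcm = x_1x_3. S = 7/4x_1 + 11/4x_3 - 25/4.
  reduce S modulo (h_1, h_2, h_3, k_4):
  remainder 21/155x_2 + 36/155x_3 - 36/155 ≠ 0; add k_5 = 21/155x_2 + 36/155x_3 - 36/155 to the basis.

S(h_1,k_4): lcm = x_1x_3. S = -21/4x_1 + 12/155x_2x_3 + 2x_2 - 688/155x_3^2 - 2983/620x_3 + 79/4.
  reduce S modulo (h_1, h_2, h_3, k_4, k_5):
  remainder -32/7x_3^2 + 1/7x_3 + 31/7 ≠ 0; add k_6 = -32/7x_3^2 + 1/7x_3 + 31/7 to the basis.

The other S-polynomials (S(h_2,h_3), S(h_2,k_4), S(h_3,k_4), S(h_1,k_5), S(h_2,k_5), S(h_3,k_5), S(k_4,k_5), S(h_1,k_6), S(h_2,k_6), S(h_3,k_6), S(k_4,k_6), S(k_5,k_6)) all reduce to 0 modulo the current basis, so we have a Gröbner basis.
Inter-reduce: drop elements whose leading term is divisible by another's, tail-reduce, and make monic.
Reduced Gröbner basis: {x_1 + 11/7x_3 - 25/7, x_2 + 12/7x_3 - 12/7, x_3^2 - 1/32x_3 - 31/32}.

These coincide, so the ideals are equal.
The same test decides containment: I ⊆ J iff every generator of I reduces to 0 modulo a Gröbner basis of J.

Yes, the ideals are equal.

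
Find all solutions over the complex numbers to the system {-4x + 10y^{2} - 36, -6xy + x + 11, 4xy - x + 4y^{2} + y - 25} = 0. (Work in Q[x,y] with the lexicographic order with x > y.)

{(1, 2)}

Compute a lex Gröbner basis by Buchberger's algorithm.
f_1 = -4x + 10y^{2} - 36, LT = x.
f_2 = -6xy + x + 11, LT = xy.
f_3 = 4xy - x + 4y^{2} + y - 25, LT = xy.

S(f_1,f_2): lcm = xy. S = \tfrac{1}{6}x - \tfrac{5}{2}y^{3} + 9y + \tfrac{11}{6}.
  reduce S modulo (f_1, f_2, f_3):
  remainder -\tfrac{5}{2}y^{3} + \tfrac{5}{12}y^{2} + 9y + \tfrac{1}{3} ≠ 0; add h_4 = -\tfrac{5}{2}y^{3} + \tfrac{5}{12}y^{2} + 9y + \tfrac{1}{3} to the basis.

S(f_1,f_3): lcm = xy. S = \tfrac{1}{4}x - \tfrac{5}{2}y^{3} - y^{2} + \tfrac{35}{4}y + \tfrac{25}{4}.
  reduce S modulo (f_1, f_2, f_3, h_4):
  remainder -\tfrac{19}{24}y^{2} - \tfrac{1}{4}y + \tfrac{11}{3} ≠ 0; add h_5 = -\tfrac{19}{24}y^{2} - \tfrac{1}{4}y + \tfrac{11}{3} to the basis.

S(f_3,h_4): lcm = xy^{3}. S = -\tfrac{1}{12}xy^{2} + \tfrac{18}{5}xy + \tfrac{2}{15}x + y^{4} + \tfrac{1}{4}y^{3} - \tfrac{25}{4}y^{2}.
  reduce S modulo (f_1, f_2, f_3, h_4, h_5):
  remainder \tfrac{23507}{13680}y - \tfrac{23507}{6840} ≠ 0; add h_6 = \tfrac{23507}{13680}y - \tfrac{23507}{6840} to the basis.

The other S-polynomials (S(f_2,f_3), S(f_1,h_4), S(f_2,h_4), S(f_1,h_5), S(f_2,h_5), S(f_3,h_5), S(h_4,h_5), S(f_1,h_6), S(f_2,h_6), S(f_3,h_6), S(h_4,h_6), S(h_5,h_6)) all reduce to 0 modulo the current basis, so we have a Gröbner basis.
Inter-reduce: drop elements whose leading term is divisible by another's, tail-reduce, and make monic.
Reduced Gröbner basis: {x - 1, y - 2}.

From the last basis element, y - 2 = 0, so y takes values in {2}. Each choice, substituted upward through the basis, yields the corresponding point(s) of the solution set.
  y = 2: the earlier basis element becomes x - 1 = 0, giving x = 1 — point (1, 2).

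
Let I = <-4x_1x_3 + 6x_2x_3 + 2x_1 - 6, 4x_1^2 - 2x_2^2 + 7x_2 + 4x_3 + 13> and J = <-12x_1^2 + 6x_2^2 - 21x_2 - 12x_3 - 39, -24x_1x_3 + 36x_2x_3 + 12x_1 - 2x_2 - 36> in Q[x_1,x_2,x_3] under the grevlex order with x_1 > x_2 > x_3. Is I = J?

No, the ideals differ.

For a fixed monomial order, each ideal has a unique reduced Gröbner basis; comparing bases decides equality.
Buchberger on the first generating set:
f_1 = -4x_1x_3 + 6x_2x_3 + 2x_1 - 6, LT = x_1x_3.
f_2 = 4x_1^2 - 2x_2^2 + 7x_2 + 4x_3 + 13, LT = x_1^2.

S(f_1,f_2): lcm = x_1^2x_3. S = -3/2x_1x_2x_3 + 1/2x_2^2x_3 - 1/2x_1^2 - 7/4x_2x_3 - x_3^2 + 3/2x_1 - 13/4x_3.
  leading term x_1x_2x_3: subtract (3/8x_2)·f_1 from -3/2x_1x_2x_3 + 1/2x_2^2x_3 - 1/2x_1^2 - 7/4x_2x_3 - x_3^2 + 3/2x_1 - 13/4x_3 → -7/4x_2^2x_3 - 1/2x_1^2 - 3/4x_1x_2 - 7/4x_2x_3 - x_3^2 + 3/2x_1 + 9/4x_2 - 13/4x_3
  leading term x_2^2x_3: no divisor's leading term divides it; move -7/4x_2^2x_3 to the remainder.
  leading term x_1^2: subtract (-1/8)·f_2 from -1/2x_1^2 - 3/4x_1x_2 - 7/4x_2x_3 - x_3^2 + 3/2x_1 + 9/4x_2 - 13/4x_3 → -3/4x_1x_2 - 1/4x_2^2 - 7/4x_2x_3 - x_3^2 + 3/2x_1 + 25/8x_2 - 11/4x_3 + 13/8
  leading term x_1x_2: no divisor's leading term divides it; move -3/4x_1x_2 to the remainder.
  leading term x_2^2: no divisor's leading term divides it; move -1/4x_2^2 to the remainder.
  leading term x_2x_3: no divisor's leading term divides it; move -7/4x_2x_3 to the remainder.
  leading term x_3^2: no divisor's leading term divides it; move -x_3^2 to the remainder.
  leading term x_1: no divisor's leading term divides it; move 3/2x_1 to the remainder.
  leading term x_2: no divisor's leading term divides it; move 25/8x_2 to the remainder.
  leading term x_3: no divisor's leading term divides it; move -11/4x_3 to the remainder.
  leading term 1: no divisor's leading term divides it; move 13/8 to the remainder.
  remainder -7/4x_2^2x_3 - 3/4x_1x_2 - 1/4x_2^2 - 7/4x_2x_3 - x_3^2 + 3/2x_1 + 25/8x_2 - 11/4x_3 + 13/8 ≠ 0; add g_3 = -7/4x_2^2x_3 - 3/4x_1x_2 - 1/4x_2^2 - 7/4x_2x_3 - x_3^2 + 3/2x_1 + 25/8x_2 - 11/4x_3 + 13/8 to the basis.

The other S-polynomials (S(f_1,g_3), S(f_2,g_3)) all reduce to 0 modulo the current basis, so we have a Gröbner basis.
Inter-reduce: drop elements whose leading term is divisible by another's, tail-reduce, and make monic.
Reduced Gröbner basis: {x_2^2x_3 + 3/7x_1x_2 + 1/7x_2^2 + x_2x_3 + 4/7x_3^2 - 6/7x_1 - 25/14x_2 + 11/7x_3 - 13/14, x_1^2 - 1/2x_2^2 + 7/4x_2 + x_3 + 13/4, x_1x_3 - 3/2x_2x_3 - 1/2x_1 + 3/2}.

Buchberger on the second generating set:
h_1 = -12x_1^2 + 6x_2^2 - 21x_2 - 12x_3 - 39, LT = x_1^2.
h_2 = -24x_1x_3 + 36x_2x_3 + 12x_1 - 2x_2 - 36, LT = x_1x_3.

S(h_1,h_2): lcm = x_1^2x_3. S = 3/2x_1x_2x_3 - 1/2x_2^2x_3 + 1/2x_1^2 - 1/12x_1x_2 + 7/4x_2x_3 + x_3^2 - 3/2x_1 + 13/4x_3.
  leading term x_1x_2x_3: subtract (-1/16x_2)·h_2 from 3/2x_1x_2x_3 - 1/2x_2^2x_3 + 1/2x_1^2 - 1/12x_1x_2 + 7/4x_2x_3 + x_3^2 - 3/2x_1 + 13/4x_3 → 7/4x_2^2x_3 + 1/2x_1^2 + 2/3x_1x_2 - 1/8x_2^2 + 7/4x_2x_3 + x_3^2 - 3/2x_1 - 9/4x_2 + 13/4x_3
  leading term x_2^2x_3: no divisor's leading term divides it; move 7/4x_2^2x_3 to the remainder.
  leading term x_1^2: subtract (-1/24)·h_1 from 1/2x_1^2 + 2/3x_1x_2 - 1/8x_2^2 + 7/4x_2x_3 + x_3^2 - 3/2x_1 - 9/4x_2 + 13/4x_3 → 2/3x_1x_2 + 1/8x_2^2 + 7/4x_2x_3 + x_3^2 - 3/2x_1 - 25/8x_2 + 11/4x_3 - 13/8
  leading term x_1x_2: no divisor's leading term divides it; move 2/3x_1x_2 to the remainder.
  leading term x_2^2: no divisor's leading term divides it; move 1/8x_2^2 to the remainder.
  leading term x_2x_3: no divisor's leading term divides it; move 7/4x_2x_3 to the remainder.
  leading term x_3^2: no divisor's leading term divides it; move x_3^2 to the remainder.
  leading term x_1: no divisor's leading term divides it; move -3/2x_1 to the remainder.
  leading term x_2: no divisor's leading term divides it; move -25/8x_2 to the remainder.
  leading term x_3: no divisor's leading term divides it; move 11/4x_3 to the remainder.
  leading term 1: no divisor's leading term divides it; move -13/8 to the remainder.
  remainder 7/4x_2^2x_3 + 2/3x_1x_2 + 1/8x_2^2 + 7/4x_2x_3 + x_3^2 - 3/2x_1 - 25/8x_2 + 11/4x_3 - 13/8 ≠ 0; add k_3 = 7/4x_2^2x_3 + 2/3x_1x_2 + 1/8x_2^2 + 7/4x_2x_3 + x_3^2 - 3/2x_1 - 25/8x_2 + 11/4x_3 - 13/8 to the basis.

The other S-polynomials (S(h_1,k_3), S(h_2,k_3)) all reduce to 0 modulo the current basis, so we have a Gröbner basis.
Inter-reduce: drop elements whose leading term is divisible by another's, tail-reduce, and make monic.
Reduced Gröbner basis: {x_2^2x_3 + 8/21x_1x_2 + 1/14x_2^2 + x_2x_3 + 4/7x_3^2 - 6/7x_1 - 25/14x_2 + 11/7x_3 - 13/14, x_1^2 - 1/2x_2^2 + 7/4x_2 + x_3 + 13/4, x_1x_3 - 3/2x_2x_3 - 1/2x_1 + 1/12x_2 + 3/2}.

The bases are distinct; the ideals are different.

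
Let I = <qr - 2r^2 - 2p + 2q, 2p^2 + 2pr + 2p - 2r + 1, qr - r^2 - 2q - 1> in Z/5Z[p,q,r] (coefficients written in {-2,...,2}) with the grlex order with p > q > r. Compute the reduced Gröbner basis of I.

G = {q^3 + 2pr + q^2 + 2p - 2q - 2r - 2, p^2 + pr + p - r - 2, pq - pr - 2q^2 - p + r + 1, qr + 2p - q - 2, r^2 + 2p + q - 1}

Buchberger's algorithm terminates because the ascending chain of leading-term ideals stabilizes.

f_1 = qr - 2r^2 - 2p + 2q, LT = qr.
f_2 = 2p^2 + 2pr + 2p - 2r + 1, LT = p^2.
f_3 = qr - r^2 - 2q - 1, LT = qr.

S(f_1,f_3): lcm = qr. S = -r^2 - 2p - q + 1.
  leading term r^2: no divisor's leading term divides it; move -r^2 to the remainder.
  leading term p: no divisor's leading term divides it; move -2p to the remainder.
  leading term q: no divisor's leading term divides it; move -q to the remainder.
  leading term 1: no divisor's leading term divides it; move 1 to the remainder.
  remainder -r^2 - 2p - q + 1 ≠ 0; add g_4 = -r^2 - 2p - q + 1 to the basis.

S(f_1,g_4): lcm = qr^2. S = -2r^3 - 2pq - 2pr - q^2 + 2qr + q.
  leading term r^3: subtract (2r)·g_4 from -2r^3 - 2pq - 2pr - q^2 + 2qr + q → -2pq + 2pr - q^2 - qr + q - 2r
  leading term pq: no divisor's leading term divides it; move -2pq to the remainder.
  leading term pr: no divisor's leading term divides it; move 2pr to the remainder.
  leading term q^2: no divisor's leading term divides it; move -q^2 to the remainder.
  leading term qr: subtract (-1)·f_1 from -qr + q - 2r → -2r^2 - 2p - 2q - 2r
  leading term r^2: subtract (2)·g_4 from -2r^2 - 2p - 2q - 2r → 2p - 2r - 2
  leading term p: no divisor's leading term divides it; move 2p to the remainder.
  leading term r: no divisor's leading term divides it; move -2r to the remainder.
  leading term 1: no divisor's leading term divides it; move -2 to the remainder.
  remainder -2pq + 2pr - q^2 + 2p - 2r - 2 ≠ 0; add g_5 = -2pq + 2pr - q^2 + 2p - 2r - 2 to the basis.

S(f_2,g_5): lcm = p^2q. S = p^2r + 2pq^2 + pqr + p^2 + pq - pr - qr - p - 2q.
  leading term p^2r: subtract (-2r)·f_2 from p^2r + 2pq^2 + pqr + p^2 + pq - pr - qr - p - 2q → 2pq^2 + pqr - pr^2 + p^2 + pq - 2pr - qr + r^2 - p - 2q + 2r
  leading term pq^2: subtract (-q)·g_5 from 2pq^2 + pqr - pr^2 + p^2 + pq - 2pr - qr + r^2 - p - 2q + 2r → -2pqr - pr^2 - q^3 + p^2 - 2pq - 2pr + 2qr + r^2 - p + q + 2r
  leading term pqr: subtract (-2p)·f_1 from -2pqr - pr^2 - q^3 + p^2 - 2pq - 2pr + 2qr + r^2 - p + q + 2r → -q^3 + 2p^2 + 2pq - 2pr + 2qr + r^2 - p + q + 2r
  leading term q^3: no divisor's leading term divides it; move -q^3 to the remainder.
  leading term p^2: subtract (1)·f_2 from 2p^2 + 2pq - 2pr + 2qr + r^2 - p + q + 2r → 2pq + pr + 2qr + r^2 + 2p + q - r - 1
  leading term pq: subtract (-1)·g_5 from 2pq + pr + 2qr + r^2 + 2p + q - r - 1 → -2pr - q^2 + 2qr + r^2 - p + q + 2r + 2
  leading term pr: no divisor's leading term divides it; move -2pr to the remainder.
  leading term q^2: no divisor's leading term divides it; move -q^2 to the remainder.
  leading term qr: subtract (2)·f_1 from 2qr + r^2 - p + q + 2r + 2 → -2p + 2q + 2r + 2
  leading term p: no divisor's leading term divides it; move -2p to the remainder.
  leading term q: no divisor's leading term divides it; move 2q to the remainder.
  leading term r: no divisor's leading term divides it; move 2r to the remainder.
  leading term 1: no divisor's leading term divides it; move 2 to the remainder.
  remainder -q^3 - 2pr - q^2 - 2p + 2q + 2r + 2 ≠ 0; add g_6 = -q^3 - 2pr - q^2 - 2p + 2q + 2r + 2 to the basis.

The other S-polynomials (S(f_1,f_2), S(f_2,f_3), S(f_2,g_4), S(f_3,g_4), S(f_1,g_5), S(f_3,g_5), S(g_4,g_5), S(f_1,g_6), S(f_2,g_6), S(f_3,g_6), S(g_4,g_6), S(g_5,g_6)) all reduce to 0 modulo the current basis, so we have a Gröbner basis.
Inter-reduce: drop elements whose leading term is divisible by another's, tail-reduce, and make monic.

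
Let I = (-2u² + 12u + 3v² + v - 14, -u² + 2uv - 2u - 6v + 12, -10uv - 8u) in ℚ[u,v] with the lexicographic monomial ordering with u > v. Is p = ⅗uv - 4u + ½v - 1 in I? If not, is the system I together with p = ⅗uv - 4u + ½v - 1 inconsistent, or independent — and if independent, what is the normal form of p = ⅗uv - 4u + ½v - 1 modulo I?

First compute the reduced Gröbner basis of I by Buchberger's algorithm.
f_1 = -2u² + 12u + 3v² + v - 14, LT = u².
f_2 = -u² + 2uv - 2u - 6v + 12, LT = u².
f_3 = -10uv - 8u, LT = uv.

S(f_1,f_2): lcm = u². S = 2uv - 8u - 3/2v² - 13/2v + 19.
  leading term uv: subtract (-⅕)·f_3 from 2uv - 8u - 3/2v² - 13/2v + 19 → -48/5u - 3/2v² - 13/2v + 19
  leading term u: no divisor's leading term divides it; move -48/5u to the remainder.
  leading term v²: no divisor's leading term divides it; move -3/2v² to the remainder.
  leading term v: no divisor's leading term divides it; move -13/2v to the remainder.
  leading term 1: no divisor's leading term divides it; move 19 to the remainder.
  remainder -48/5u - 3/2v² - 13/2v + 19 ≠ 0; add h_4 = -48/5u - 3/2v² - 13/2v + 19 to the basis.

S(f_1,f_3): lcm = u²v. S = -⅘u² - 6uv - 3/2v³ - ½v² + 7v.
  leading term u²: subtract (⅖)·f_1 from -⅘u² - 6uv - 3/2v³ - ½v² + 7v → -6uv - 24/5u - 3/2v³ - 17/10v² + 33/5v + 28/5
  leading term uv: subtract (⅗)·f_3 from -6uv - 24/5u - 3/2v³ - 17/10v² + 33/5v + 28/5 → -3/2v³ - 17/10v² + 33/5v + 28/5
  leading term v³: no divisor's leading term divides it; move -3/2v³ to the remainder.
  leading term v²: no divisor's leading term divides it; move -17/10v² to the remainder.
  leading term v: no divisor's leading term divides it; move 33/5v to the remainder.
  leading term 1: no divisor's leading term divides it; move 28/5 to the remainder.
  remainder -3/2v³ - 17/10v² + 33/5v + 28/5 ≠ 0; add h_5 = -3/2v³ - 17/10v² + 33/5v + 28/5 to the basis.

S(f_2,f_3): lcm = u²v. S = -⅘u² - 2uv² + 2uv + 6v² - 12v.
  leading term u²: subtract (⅖)·f_1 from -⅘u² - 2uv² + 2uv + 6v² - 12v → -2uv² + 2uv - 24/5u + 24/5v² - 62/5v + 28/5
  leading term uv²: subtract (⅕v)·f_3 from -2uv² + 2uv - 24/5u + 24/5v² - 62/5v + 28/5 → 18/5uv - 24/5u + 24/5v² - 62/5v + 28/5
  leading term uv: subtract (-9/25)·f_3 from 18/5uv - 24/5u + 24/5v² - 62/5v + 28/5 → -192/25u + 24/5v² - 62/5v + 28/5
  leading term u: subtract (⅘)·h_4 from -192/25u + 24/5v² - 62/5v + 28/5 → 6v² - 36/5v - 48/5
  leading term v²: no divisor's leading term divides it; move 6v² to the remainder.
  leading term v: no divisor's leading term divides it; move -36/5v to the remainder.
  leading term 1: no divisor's leading term divides it; move -48/5 to the remainder.
  remainder 6v² - 36/5v - 48/5 ≠ 0; add h_6 = 6v² - 36/5v - 48/5 to the basis.

S(f_1,h_4): lcm = u². S = -5/32uv² - 65/96uv - 193/48u - 3/2v² - ½v + 7.
  leading term uv²: subtract (1/64v)·f_3 from -5/32uv² - 65/96uv - 193/48u - 3/2v² - ½v + 7 → -53/96uv - 193/48u - 3/2v² - ½v + 7
  leading term uv: subtract (53/960)·f_3 from -53/96uv - 193/48u - 3/2v² - ½v + 7 → -859/240u - 3/2v² - ½v + 7
  leading term u: subtract (859/2304)·h_4 from -859/240u - 3/2v² - ½v + 7 → -1445/1536v² + 8863/4608v - 193/2304
  leading term v²: subtract (-1445/9216)·h_6 from -1445/1536v² + 8863/4608v - 193/2304 → 3661/4608v - 3661/2304
  leading term v: no divisor's leading term divides it; move 3661/4608v to the remainder.
  leading term 1: no divisor's leading term divides it; move -3661/2304 to the remainder.
  remainder 3661/4608v - 3661/2304 ≠ 0; add h_7 = 3661/4608v - 3661/2304 to the basis.

The other S-polynomials (S(f_2,h_4), S(f_3,h_4), S(f_1,h_5), S(f_2,h_5), S(f_3,h_5), S(h_4,h_5), S(f_1,h_6), S(f_2,h_6), S(f_3,h_6), S(h_4,h_6), S(h_5,h_6), S(f_1,h_7), S(f_2,h_7), S(f_3,h_7), S(h_4,h_7), S(h_5,h_7), S(h_6,h_7)) all reduce to 0 modulo the current basis, so we have a Gröbner basis.
Inter-reduce: drop elements whose leading term is divisible by another's, tail-reduce, and make monic.
Reduced Gröbner basis: {u, v - 2}.
Label its elements g_1 = u, g_2 = v - 2.

Reduce p = ⅗uv - 4u + ½v - 1 modulo G:
  leading term uv: subtract (⅗v)·g_1 from ⅗uv - 4u + ½v - 1 → -4u + ½v - 1
  leading term u: subtract (-4)·g_1 from -4u + ½v - 1 → ½v - 1
  leading term v: subtract (½)·g_2 from ½v - 1 → 0
  normal form = 0.
Since the normal form is 0, p ∈ I.

Ideal membership is decidable via reduction modulo a Gröbner basis.

⅗uv - 4u + ½v - 1 lies in I (it reduces to 0).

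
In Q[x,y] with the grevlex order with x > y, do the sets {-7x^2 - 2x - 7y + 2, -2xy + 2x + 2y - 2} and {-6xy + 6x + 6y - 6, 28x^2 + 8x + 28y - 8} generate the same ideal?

Equality of ideals is decidable: compute both reduced Gröbner bases (unique for the ordering) and check whether they agree.
Buchberger on the first generating set:
f_1 = -7x^2 - 2x - 7y + 2, LT = x^2.
f_2 = -2xy + 2x + 2y - 2, LT = xy.

S(f_1,f_2): lcm = x^2y. S = x^2 + 9/7xy + y^2 - x - 2/7y.
  leading term x^2: subtract (-1/7)·f_1 from x^2 + 9/7xy + y^2 - x - 2/7y → 9/7xy + y^2 - 9/7x - 9/7y + 2/7
  leading term xy: subtract (-9/14)·f_2 from 9/7xy + y^2 - 9/7x - 9/7y + 2/7 → y^2 - 1
  leading term y^2: no divisor's leading term divides it; move y^2 to the remainder.
  leading term 1: no divisor's leading term divides it; move -1 to the remainder.
  remainder y^2 - 1 ≠ 0; add g_3 = y^2 - 1 to the basis.

S(f_1,g_3): leading monomials are coprime, so the S-polynomial reduces to 0 (Buchberger's first criterion).
S(f_2,g_3): lcm = xy^2. S = -xy - y^2 + x + y.
  leading term xy: subtract (1/2)·f_2 from -xy - y^2 + x + y → -y^2 + 1
  leading term y^2: subtract (-1)·g_3 from -y^2 + 1 → 0
  remainder 0.

Every S-polynomial of the final basis reduces to 0, so we have a Gröbner basis.
Inter-reduce: drop elements whose leading term is divisible by another's, tail-reduce, and make monic.
Reduced Gröbner basis: {x^2 + 2/7x + y - 2/7, xy - x - y + 1, y^2 - 1}.

Buchberger on the second generating set:
h_1 = -6xy + 6x + 6y - 6, LT = xy.
h_2 = 28x^2 + 8x + 28y - 8, LT = x^2.

S(h_1,h_2): lcm = x^2y. S = -x^2 - 9/7xy - y^2 + x + 2/7y.
  leading term x^2: subtract (-1/28)·h_2 from -x^2 - 9/7xy - y^2 + x + 2/7y → -9/7xy - y^2 + 9/7x + 9/7y - 2/7
  leading term xy: subtract (3/14)·h_1 from -9/7xy - y^2 + 9/7x + 9/7y - 2/7 → -y^2 + 1
  leading term y^2: no divisor's leading term divides it; move -y^2 to the remainder.
  leading term 1: no divisor's leading term divides it; move 1 to the remainder.
  remainder -y^2 + 1 ≠ 0; add k_3 = -y^2 + 1 to the basis.

S(h_1,k_3): lcm = xy^2. S = -xy - y^2 + x + y.
  leading term xy: subtract (1/6)·h_1 from -xy - y^2 + x + y → -y^2 + 1
  leading term y^2: subtract (1)·k_3 from -y^2 + 1 → 0
  remainder 0.

S(h_2,k_3): leading monomials are coprime, so the S-polynomial reduces to 0 (Buchberger's first criterion).
Every S-polynomial of the final basis reduces to 0, so we have a Gröbner basis.
Inter-reduce: drop elements whose leading term is divisible by another's, tail-reduce, and make monic.
Reduced Gröbner basis: {x^2 + 2/7x + y - 2/7, xy - x - y + 1, y^2 - 1}.

The two bases agree; hence the ideals are identical.

Yes, the ideals are equal.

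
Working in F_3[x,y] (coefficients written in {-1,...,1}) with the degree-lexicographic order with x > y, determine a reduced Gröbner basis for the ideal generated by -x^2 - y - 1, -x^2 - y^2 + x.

f_1 = -x^2 - y - 1, LT = x^2.
f_2 = -x^2 - y^2 + x, LT = x^2.

S(f_1,f_2): lcm = x^2. S = -y^2 + x + y + 1.
  reduce S modulo (f_1, f_2):
  remainder -y^2 + x + y + 1 ≠ 0; add g_3 = -y^2 + x + y + 1 to the basis.

The other S-polynomials (S(f_1,g_3), S(f_2,g_3)) all reduce to 0 modulo the current basis, so we have a Gröbner basis.
Inter-reduce: drop elements whose leading term is divisible by another's, tail-reduce, and make monic.

G = {x^2 + y + 1, y^2 - x - y - 1}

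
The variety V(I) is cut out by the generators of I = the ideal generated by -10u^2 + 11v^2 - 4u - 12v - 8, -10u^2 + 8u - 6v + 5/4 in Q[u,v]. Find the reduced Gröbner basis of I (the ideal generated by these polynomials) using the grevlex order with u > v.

G = {u^2 - 4/5u + 3/5v - 1/8, v^2 - 12/11u - 6/11v - 37/44}

f_1 = -10u^2 + 11v^2 - 4u - 12v - 8, LT = u^2.
f_2 = -10u^2 + 8u - 6v + 5/4, LT = u^2.

S(f_1,f_2): lcm = u^2. S = -11/10v^2 + 6/5u + 3/5v + 37/40.
  leading term v^2: no divisor's leading term divides it; move -11/10v^2 to the remainder.
  leading term u: no divisor's leading term divides it; move 6/5u to the remainder.
  leading term v: no divisor's leading term divides it; move 3/5v to the remainder.
  leading term 1: no divisor's leading term divides it; move 37/40 to the remainder.
  remainder -11/10v^2 + 6/5u + 3/5v + 37/40 ≠ 0; add g_3 = -11/10v^2 + 6/5u + 3/5v + 37/40 to the basis.

The other S-polynomials (S(f_1,g_3), S(f_2,g_3)) all reduce to 0 modulo the current basis, so we have a Gröbner basis.
Inter-reduce: drop elements whose leading term is divisible by another's, tail-reduce, and make monic.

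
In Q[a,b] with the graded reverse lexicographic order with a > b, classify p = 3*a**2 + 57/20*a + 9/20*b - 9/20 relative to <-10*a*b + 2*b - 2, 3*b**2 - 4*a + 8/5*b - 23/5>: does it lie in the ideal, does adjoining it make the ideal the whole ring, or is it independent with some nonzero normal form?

First compute the reduced Gröbner basis of I by Buchberger's algorithm.
f_1 = -10*a*b + 2*b - 2, LT = a*b.
f_2 = 3*b**2 - 4*a + 8/5*b - 23/5, LT = b**2.

S(f_1,f_2): lcm = a*b**2. S = 4/3*a**2 - 8/15*a*b - 1/5*b**2 + 23/15*a + 1/5*b.
  leading term a**2: no divisor's leading term divides it; move 4/3*a**2 to the remainder.
  leading term a*b: subtract (4/75)·f_1 from -8/15*a*b - 1/5*b**2 + 23/15*a + 1/5*b → -1/5*b**2 + 23/15*a + 7/75*b + 8/75
  leading term b**2: subtract (-1/15)·f_2 from -1/5*b**2 + 23/15*a + 7/75*b + 8/75 → 19/15*a + 1/5*b - 1/5
  leading term a: no divisor's leading term divides it; move 19/15*a to the remainder.
  leading term b: no divisor's leading term divides it; move 1/5*b to the remainder.
  leading term 1: no divisor's leading term divides it; move -1/5 to the remainder.
  remainder 4/3*a**2 + 19/15*a + 1/5*b - 1/5 ≠ 0; add h_3 = 4/3*a**2 + 19/15*a + 1/5*b - 1/5 to the basis.

The other S-polynomials (S(f_1,h_3), S(f_2,h_3)) all reduce to 0 modulo the current basis, so we have a Gröbner basis.
Inter-reduce: drop elements whose leading term is divisible by another's, tail-reduce, and make monic.
Reduced Gröbner basis: {a**2 + 19/20*a + 3/20*b - 3/20, a*b - 1/5*b + 1/5, b**2 - 4/3*a + 8/15*b - 23/15}.
Label its elements g_1 = a**2 + 19/20*a + 3/20*b - 3/20, g_2 = a*b - 1/5*b + 1/5, g_3 = b**2 - 4/3*a + 8/15*b - 23/15.

Reduce p = 3*a**2 + 57/20*a + 9/20*b - 9/20 modulo G:
  leading term a**2: subtract (3)·g_1 from 3*a**2 + 57/20*a + 9/20*b - 9/20 → 0
  normal form = 0.
Since the normal form is 0, p ∈ I.

3*a**2 + 57/20*a + 9/20*b - 9/20 lies in I (it reduces to 0).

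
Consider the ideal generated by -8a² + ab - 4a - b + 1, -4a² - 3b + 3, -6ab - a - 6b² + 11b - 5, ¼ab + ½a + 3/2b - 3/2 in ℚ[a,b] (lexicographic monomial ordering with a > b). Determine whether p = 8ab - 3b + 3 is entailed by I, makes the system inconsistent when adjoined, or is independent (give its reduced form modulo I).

First compute the reduced Gröbner basis of I by Buchberger's algorithm.
f_1 = -8a² + ab - 4a - b + 1, LT = a².
f_2 = -4a² - 3b + 3, LT = a².
f_3 = -6ab - a - 6b² + 11b - 5, LT = ab.
f_4 = ¼ab + ½a + 3/2b - 3/2, LT = ab.

S(f_1,f_2): lcm = a². S = -⅛ab + ½a - ⅝b + ⅝.
  leading term ab: subtract (1/48)·f_3 from -⅛ab + ½a - ⅝b + ⅝ → 25/48a + ⅛b² - 41/48b + 35/48
  leading term a: no divisor's leading term divides it; move 25/48a to the remainder.
  leading term b²: no divisor's leading term divides it; move ⅛b² to the remainder.
  leading term b: no divisor's leading term divides it; move -41/48b to the remainder.
  leading term 1: no divisor's leading term divides it; move 35/48 to the remainder.
  remainder 25/48a + ⅛b² - 41/48b + 35/48 ≠ 0; add h_5 = 25/48a + ⅛b² - 41/48b + 35/48 to the basis.

S(f_1,f_3): lcm = a²b. S = -⅙a² - 9/8ab² + 7/3ab - ⅚a + ⅛b² - ⅛b.
  leading term a²: subtract (1/48)·f_1 from -⅙a² - 9/8ab² + 7/3ab - ⅚a + ⅛b² - ⅛b → -9/8ab² + 37/16ab - ¾a + ⅛b² - 5/48b - 1/48
  leading term ab²: subtract (3/16b)·f_3 from -9/8ab² + 37/16ab - ¾a + ⅛b² - 5/48b - 1/48 → 5/2ab - ¾a + 9/8b³ - 31/16b² + ⅚b - 1/48
  leading term ab: subtract (-5/12)·f_3 from 5/2ab - ¾a + 9/8b³ - 31/16b² + ⅚b - 1/48 → -7/6a + 9/8b³ - 71/16b² + 65/12b - 101/48
  leading term a: subtract (-56/25)·h_5 from -7/6a + 9/8b³ - 71/16b² + 65/12b - 101/48 → 9/8b³ - 1663/400b² + 1051/300b - 113/240
  leading term b³: no divisor's leading term divides it; move 9/8b³ to the remainder.
  leading term b²: no divisor's leading term divides it; move -1663/400b² to the remainder.
  leading term b: no divisor's leading term divides it; move 1051/300b to the remainder.
  leading term 1: no divisor's leading term divides it; move -113/240 to the remainder.
  remainder 9/8b³ - 1663/400b² + 1051/300b - 113/240 ≠ 0; add h_6 = 9/8b³ - 1663/400b² + 1051/300b - 113/240 to the basis.

S(f_1,f_4): lcm = a²b. S = -2a² - ⅛ab² - 11/2ab + 6a + ⅛b² - ⅛b.
  leading term a²: subtract (¼)·f_1 from -2a² - ⅛ab² - 11/2ab + 6a + ⅛b² - ⅛b → -⅛ab² - 23/4ab + 7a + ⅛b² + ⅛b - ¼
  leading term ab²: subtract (1/48b)·f_3 from -⅛ab² - 23/4ab + 7a + ⅛b² + ⅛b - ¼ → -275/48ab + 7a + ⅛b³ - 5/48b² + 11/48b - ¼
  leading term ab: subtract (275/288)·f_3 from -275/48ab + 7a + ⅛b³ - 5/48b² + 11/48b - ¼ → 2291/288a + ⅛b³ + 45/8b² - 2959/288b + 1303/288
  leading term a: subtract (2291/150)·h_5 from 2291/288a + ⅛b³ + 45/8b² - 2959/288b + 1303/288 → ⅛b³ + 4459/1200b² + 1663/600b - 529/80
  leading term b³: subtract (1/9)·h_6 from ⅛b³ + 4459/1200b² + 1663/600b - 529/80 → 188/45b² + 2573/1080b - 1417/216
  leading term b²: no divisor's leading term divides it; move 188/45b² to the remainder.
  leading term b: no divisor's leading term divides it; move 2573/1080b to the remainder.
  leading term 1: no divisor's leading term divides it; move -1417/216 to the remainder.
  remainder 188/45b² + 2573/1080b - 1417/216 ≠ 0; add h_7 = 188/45b² + 2573/1080b - 1417/216 to the basis.

S(f_2,f_3): lcm = a²b. S = -⅙a² - ab² + 11/6ab - ⅚a + ¾b² - ¾b.
  leading term a²: subtract (1/48)·f_1 from -⅙a² - ab² + 11/6ab - ⅚a + ¾b² - ¾b → -ab² + 29/16ab - ¾a + ¾b² - 35/48b - 1/48
  leading term ab²: subtract (⅙b)·f_3 from -ab² + 29/16ab - ¾a + ¾b² - 35/48b - 1/48 → 95/48ab - ¾a + b³ - 13/12b² + 5/48b - 1/48
  leading term ab: subtract (-95/288)·f_3 from 95/48ab - ¾a + b³ - 13/12b² + 5/48b - 1/48 → -311/288a + b³ - 49/16b² + 1075/288b - 481/288
  leading term a: subtract (-311/150)·h_5 from -311/288a + b³ - 49/16b² + 1075/288b - 481/288 → b³ - 841/300b² + 1177/600b - 19/120
  leading term b³: subtract (8/9)·h_6 from b³ - 841/300b² + 1177/600b - 19/120 → 803/900b² - 6223/5400b + 281/1080
  leading term b²: subtract (803/3760)·h_7 from 803/900b² - 6223/5400b + 281/1080 → -49969/30080b + 49969/30080
  leading term b: no divisor's leading term divides it; move -49969/30080b to the remainder.
  leading term 1: no divisor's leading term divides it; move 49969/30080 to the remainder.
  remainder -49969/30080b + 49969/30080 ≠ 0; add h_8 = -49969/30080b + 49969/30080 to the basis.

The other S-polynomials (S(f_2,f_4), S(f_3,f_4), S(f_1,h_5), S(f_2,h_5), S(f_3,h_5), S(f_4,h_5), S(f_1,h_6), S(f_2,h_6), S(f_3,h_6), S(f_4,h_6), S(h_5,h_6), S(f_1,h_7), S(f_2,h_7), S(f_3,h_7), S(f_4,h_7), S(h_5,h_7), S(h_6,h_7), S(f_1,h_8), S(f_2,h_8), S(f_3,h_8), S(f_4,h_8), S(h_5,h_8), S(h_6,h_8), S(h_7,h_8)) all reduce to 0 modulo the current basis, so we have a Gröbner basis.
Inter-reduce: drop elements whose leading term is divisible by another's, tail-reduce, and make monic.
Reduced Gröbner basis: {a, b - 1}.
Label its elements g_1 = a, g_2 = b - 1.

Reduce p = 8ab - 3b + 3 modulo G:
  leading term ab: subtract (8b)·g_1 from 8ab - 3b + 3 → -3b + 3
  leading term b: subtract (-3)·g_2 from -3b + 3 → 0
  normal form = 0.
Since the normal form is 0, p ∈ I.

8ab - 3b + 3 lies in I (it reduces to 0).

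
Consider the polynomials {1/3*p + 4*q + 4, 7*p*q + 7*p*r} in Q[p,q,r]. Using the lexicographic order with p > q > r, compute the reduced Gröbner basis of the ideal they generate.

f_1 = 1/3*p + 4*q + 4, LT = p.
f_2 = 7*p*q + 7*p*r, LT = p*q.

S(f_1,f_2): lcm = p*q. S = -p*r + 12*q**2 + 12*q.
  leading term p*r: subtract (-3*r)·f_1 from -p*r + 12*q**2 + 12*q → 12*q**2 + 12*q*r + 12*q + 12*r
  leading term q**2: no divisor's leading term divides it; move 12*q**2 to the remainder.
  leading term q*r: no divisor's leading term divides it; move 12*q*r to the remainder.
  leading term q: no divisor's leading term divides it; move 12*q to the remainder.
  leading term r: no divisor's leading term divides it; move 12*r to the remainder.
  remainder 12*q**2 + 12*q*r + 12*q + 12*r ≠ 0; add g_3 = 12*q**2 + 12*q*r + 12*q + 12*r to the basis.

The other S-polynomials (S(f_1,g_3), S(f_2,g_3)) all reduce to 0 modulo the current basis, so we have a Gröbner basis.
Inter-reduce: drop elements whose leading term is divisible by another's, tail-reduce, and make monic.

G = {p + 12*q + 12, q**2 + q*r + q + r}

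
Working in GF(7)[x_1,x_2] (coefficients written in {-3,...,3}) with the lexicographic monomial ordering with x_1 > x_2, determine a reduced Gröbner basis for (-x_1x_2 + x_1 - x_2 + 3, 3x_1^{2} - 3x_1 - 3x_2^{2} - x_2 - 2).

G = {x_1 + 3x_2^{3} - 2x_2^{2} + 2x_2 + 2, x_2^{4} + 3x_2^{3} - x_2^{2} + 2x_2 - 2}

f_1 = -x_1x_2 + x_1 - x_2 + 3, LT = x_1x_2.
f_2 = 3x_1^{2} - 3x_1 - 3x_2^{2} - x_2 - 2, LT = x_1^{2}.

S(f_1,f_2): lcm = x_1^{2}x_2. S = -x_1^{2} + 2x_1x_2 - 3x_1 + x_2^{3} - 2x_2^{2} + 3x_2.
  leading term x_1^{2}: subtract (2)·f_2 from -x_1^{2} + 2x_1x_2 - 3x_1 + x_2^{3} - 2x_2^{2} + 3x_2 → 2x_1x_2 + 3x_1 + x_2^{3} - 3x_2^{2} - 2x_2 - 3
  leading term x_1x_2: subtract (-2)·f_1 from 2x_1x_2 + 3x_1 + x_2^{3} - 3x_2^{2} - 2x_2 - 3 → -2x_1 + x_2^{3} - 3x_2^{2} + 3x_2 + 3
  leading term x_1: no divisor's leading term divides it; move -2x_1 to the remainder.
  leading term x_2^{3}: no divisor's leading term divides it; move x_2^{3} to the remainder.
  leading term x_2^{2}: no divisor's leading term divides it; move -3x_2^{2} to the remainder.
  leading term x_2: no divisor's leading term divides it; move 3x_2 to the remainder.
  leading term 1: no divisor's leading term divides it; move 3 to the remainder.
  remainder -2x_1 + x_2^{3} - 3x_2^{2} + 3x_2 + 3 ≠ 0; add g_3 = -2x_1 + x_2^{3} - 3x_2^{2} + 3x_2 + 3 to the basis.

S(f_1,g_3): lcm = x_1x_2. S = -x_1 - 3x_2^{4} + 2x_2^{3} - 2x_2^{2} - x_2 - 3.
  leading term x_1: subtract (-3)·g_3 from -x_1 - 3x_2^{4} + 2x_2^{3} - 2x_2^{2} - x_2 - 3 → -3x_2^{4} - 2x_2^{3} + 3x_2^{2} + x_2 - 1
  leading term x_2^{4}: no divisor's leading term divides it; move -3x_2^{4} to the remainder.
  leading term x_2^{3}: no divisor's leading term divides it; move -2x_2^{3} to the remainder.
  leading term x_2^{2}: no divisor's leading term divides it; move 3x_2^{2} to the remainder.
  leading term x_2: no divisor's leading term divides it; move x_2 to the remainder.
  leading term 1: no divisor's leading term divides it; move -1 to the remainder.
  remainder -3x_2^{4} - 2x_2^{3} + 3x_2^{2} + x_2 - 1 ≠ 0; add g_4 = -3x_2^{4} - 2x_2^{3} + 3x_2^{2} + x_2 - 1 to the basis.

The other S-polynomials (S(f_2,g_3), S(f_1,g_4), S(f_2,g_4), S(g_3,g_4)) all reduce to 0 modulo the current basis, so we have a Gröbner basis.
Inter-reduce: drop elements whose leading term is divisible by another's, tail-reduce, and make monic.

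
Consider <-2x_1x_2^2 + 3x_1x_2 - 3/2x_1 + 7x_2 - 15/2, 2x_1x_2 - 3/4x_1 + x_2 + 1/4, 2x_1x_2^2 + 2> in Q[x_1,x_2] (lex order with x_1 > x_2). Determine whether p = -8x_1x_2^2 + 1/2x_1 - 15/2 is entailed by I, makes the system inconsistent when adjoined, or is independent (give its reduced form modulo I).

-8x_1x_2^2 + 1/2x_1 - 15/2 lies in I (it reduces to 0).

First compute the reduced Gröbner basis of I by Buchberger's algorithm.
f_1 = -2x_1x_2^2 + 3x_1x_2 - 3/2x_1 + 7x_2 - 15/2, LT = x_1x_2^2.
f_2 = 2x_1x_2 - 3/4x_1 + x_2 + 1/4, LT = x_1x_2.
f_3 = 2x_1x_2^2 + 2, LT = x_1x_2^2.

S(f_1,f_2): lcm = x_1x_2^2. S = -9/8x_1x_2 + 3/4x_1 - 1/2x_2^2 - 29/8x_2 + 15/4.
  leading term x_1x_2: subtract (-9/16)·f_2 from -9/8x_1x_2 + 3/4x_1 - 1/2x_2^2 - 29/8x_2 + 15/4 → 21/64x_1 - 1/2x_2^2 - 49/16x_2 + 249/64
  leading term x_1: no divisor's leading term divides it; move 21/64x_1 to the remainder.
  leading term x_2^2: no divisor's leading term divides it; move -1/2x_2^2 to the remainder.
  leading term x_2: no divisor's leading term divides it; move -49/16x_2 to the remainder.
  leading term 1: no divisor's leading term divides it; move 249/64 to the remainder.
  remainder 21/64x_1 - 1/2x_2^2 - 49/16x_2 + 249/64 ≠ 0; add h_4 = 21/64x_1 - 1/2x_2^2 - 49/16x_2 + 249/64 to the basis.

S(f_1,f_3): lcm = x_1x_2^2. S = -3/2x_1x_2 + 3/4x_1 - 7/2x_2 + 11/4.
  leading term x_1x_2: subtract (-3/4)·f_2 from -3/2x_1x_2 + 3/4x_1 - 7/2x_2 + 11/4 → 3/16x_1 - 11/4x_2 + 47/16
  leading term x_1: subtract (4/7)·h_4 from 3/16x_1 - 11/4x_2 + 47/16 → 2/7x_2^2 - x_2 + 5/7
  leading term x_2^2: no divisor's leading term divides it; move 2/7x_2^2 to the remainder.
  leading term x_2: no divisor's leading term divides it; move -x_2 to the remainder.
  leading term 1: no divisor's leading term divides it; move 5/7 to the remainder.
  remainder 2/7x_2^2 - x_2 + 5/7 ≠ 0; add h_5 = 2/7x_2^2 - x_2 + 5/7 to the basis.

S(f_2,f_3): lcm = x_1x_2^2. S = -3/8x_1x_2 + 1/2x_2^2 + 1/8x_2 - 1.
  leading term x_1x_2: subtract (-3/16)·f_2 from -3/8x_1x_2 + 1/2x_2^2 + 1/8x_2 - 1 → -9/64x_1 + 1/2x_2^2 + 5/16x_2 - 61/64
  leading term x_1: subtract (-3/7)·h_4 from -9/64x_1 + 1/2x_2^2 + 5/16x_2 - 61/64 → 2/7x_2^2 - x_2 + 5/7
  leading term x_2^2: subtract (1)·h_5 from 2/7x_2^2 - x_2 + 5/7 → 0
  remainder 0.

S(f_1,h_4): lcm = x_1x_2^2. S = -3/2x_1x_2 + 3/4x_1 + 32/21x_2^4 + 28/3x_2^3 - 83/7x_2^2 - 7/2x_2 + 15/4.
  leading term x_1x_2: subtract (-3/4)·f_2 from -3/2x_1x_2 + 3/4x_1 + 32/21x_2^4 + 28/3x_2^3 - 83/7x_2^2 - 7/2x_2 + 15/4 → 3/16x_1 + 32/21x_2^4 + 28/3x_2^3 - 83/7x_2^2 - 11/4x_2 + 63/16
  leading term x_1: subtract (4/7)·h_4 from 3/16x_1 + 32/21x_2^4 + 28/3x_2^3 - 83/7x_2^2 - 11/4x_2 + 63/16 → 32/21x_2^4 + 28/3x_2^3 - 81/7x_2^2 - x_2 + 12/7
  leading term x_2^4: subtract (16/3x_2^2)·h_5 from 32/21x_2^4 + 28/3x_2^3 - 81/7x_2^2 - x_2 + 12/7 → 44/3x_2^3 - 323/21x_2^2 - x_2 + 12/7
  leading term x_2^3: subtract (154/3x_2)·h_5 from 44/3x_2^3 - 323/21x_2^2 - x_2 + 12/7 → 755/21x_2^2 - 113/3x_2 + 12/7
  leading term x_2^2: subtract (755/6)·h_5 from 755/21x_2^2 - 113/3x_2 + 12/7 → 529/6x_2 - 529/6
  leading term x_2: no divisor's leading term divides it; move 529/6x_2 to the remainder.
  leading term 1: no divisor's leading term divides it; move -529/6 to the remainder.
  remainder 529/6x_2 - 529/6 ≠ 0; add h_6 = 529/6x_2 - 529/6 to the basis.

S(f_2,h_4): lcm = x_1x_2. S = -3/8x_1 + 32/21x_2^3 + 28/3x_2^2 - 159/14x_2 + 1/8.
  leading term x_1: subtract (-8/7)·h_4 from -3/8x_1 + 32/21x_2^3 + 28/3x_2^2 - 159/14x_2 + 1/8 → 32/21x_2^3 + 184/21x_2^2 - 104/7x_2 + 32/7
  leading term x_2^3: subtract (16/3x_2)·h_5 from 32/21x_2^3 + 184/21x_2^2 - 104/7x_2 + 32/7 → 296/21x_2^2 - 56/3x_2 + 32/7
  leading term x_2^2: subtract (148/3)·h_5 from 296/21x_2^2 - 56/3x_2 + 32/7 → 92/3x_2 - 92/3
  leading term x_2: subtract (8/23)·h_6 from 92/3x_2 - 92/3 → 0
  remainder 0.

S(f_3,h_4): lcm = x_1x_2^2. S = 32/21x_2^4 + 28/3x_2^3 - 83/7x_2^2 + 1.
  leading term x_2^4: subtract (16/3x_2^2)·h_5 from 32/21x_2^4 + 28/3x_2^3 - 83/7x_2^2 + 1 → 44/3x_2^3 - 47/3x_2^2 + 1
  leading term x_2^3: subtract (154/3x_2)·h_5 from 44/3x_2^3 - 47/3x_2^2 + 1 → 107/3x_2^2 - 110/3x_2 + 1
  leading term x_2^2: subtract (749/6)·h_5 from 107/3x_2^2 - 110/3x_2 + 1 → 529/6x_2 - 529/6
  leading term x_2: subtract (1)·h_6 from 529/6x_2 - 529/6 → 0
  remainder 0.

S(f_1,h_5): lcm = x_1x_2^2. S = 2x_1x_2 - 7/4x_1 - 7/2x_2 + 15/4.
  leading term x_1x_2: subtract (1)·f_2 from 2x_1x_2 - 7/4x_1 - 7/2x_2 + 15/4 → -x_1 - 9/2x_2 + 7/2
  leading term x_1: subtract (-64/21)·h_4 from -x_1 - 9/2x_2 + 7/2 → -32/21x_2^2 - 83/6x_2 + 215/14
  leading term x_2^2: subtract (-16/3)·h_5 from -32/21x_2^2 - 83/6x_2 + 215/14 → -115/6x_2 + 115/6
  leading term x_2: subtract (-5/23)·h_6 from -115/6x_2 + 115/6 → 0
  remainder 0.

S(f_2,h_5): lcm = x_1x_2^2. S = 25/8x_1x_2 - 5/2x_1 + 1/2x_2^2 + 1/8x_2.
  leading term x_1x_2: subtract (25/16)·f_2 from 25/8x_1x_2 - 5/2x_1 + 1/2x_2^2 + 1/8x_2 → -85/64x_1 + 1/2x_2^2 - 23/16x_2 - 25/64
  leading term x_1: subtract (-85/21)·h_4 from -85/64x_1 + 1/2x_2^2 - 23/16x_2 - 25/64 → -32/21x_2^2 - 83/6x_2 + 215/14
  leading term x_2^2: subtract (-16/3)·h_5 from -32/21x_2^2 - 83/6x_2 + 215/14 → -115/6x_2 + 115/6
  leading term x_2: subtract (-5/23)·h_6 from -115/6x_2 + 115/6 → 0
  remainder 0.

S(f_3,h_5): lcm = x_1x_2^2. S = 7/2x_1x_2 - 5/2x_1 + 1.
  leading term x_1x_2: subtract (7/4)·f_2 from 7/2x_1x_2 - 5/2x_1 + 1 → -19/16x_1 - 7/4x_2 + 9/16
  leading term x_1: subtract (-76/21)·h_4 from -19/16x_1 - 7/4x_2 + 9/16 → -38/21x_2^2 - 77/6x_2 + 205/14
  leading term x_2^2: subtract (-19/3)·h_5 from -38/21x_2^2 - 77/6x_2 + 205/14 → -115/6x_2 + 115/6
  leading term x_2: subtract (-5/23)·h_6 from -115/6x_2 + 115/6 → 0
  remainder 0.

S(h_4,h_5): leading monomials are coprime, so the S-polynomial reduces to 0 (Buchberger's first criterion).
S(f_1,h_6): lcm = x_1x_2^2. S = -1/2x_1x_2 + 3/4x_1 - 7/2x_2 + 15/4.
  leading term x_1x_2: subtract (-1/4)·f_2 from -1/2x_1x_2 + 3/4x_1 - 7/2x_2 + 15/4 → 9/16x_1 - 13/4x_2 + 61/16
  leading term x_1: subtract (12/7)·h_4 from 9/16x_1 - 13/4x_2 + 61/16 → 6/7x_2^2 + 2x_2 - 20/7
  leading term x_2^2: subtract (3)·h_5 from 6/7x_2^2 + 2x_2 - 20/7 → 5x_2 - 5
  leading term x_2: subtract (30/529)·h_6 from 5x_2 - 5 → 0
  remainder 0.

S(f_2,h_6): lcm = x_1x_2. S = 5/8x_1 + 1/2x_2 + 1/8.
  leading term x_1: subtract (40/21)·h_4 from 5/8x_1 + 1/2x_2 + 1/8 → 20/21x_2^2 + 19/3x_2 - 51/7
  leading term x_2^2: subtract (10/3)·h_5 from 20/21x_2^2 + 19/3x_2 - 51/7 → 29/3x_2 - 29/3
  leading term x_2: subtract (58/529)·h_6 from 29/3x_2 - 29/3 → 0
  remainder 0.

S(f_3,h_6): lcm = x_1x_2^2. S = x_1x_2 + 1.
  leading term x_1x_2: subtract (1/2)·f_2 from x_1x_2 + 1 → 3/8x_1 - 1/2x_2 + 7/8
  leading term x_1: subtract (8/7)·h_4 from 3/8x_1 - 1/2x_2 + 7/8 → 4/7x_2^2 + 3x_2 - 25/7
  leading term x_2^2: subtract (2)·h_5 from 4/7x_2^2 + 3x_2 - 25/7 → 5x_2 - 5
  leading term x_2: subtract (30/529)·h_6 from 5x_2 - 5 → 0
  remainder 0.

S(h_4,h_6): leading monomials are coprime, so the S-polynomial reduces to 0 (Buchberger's first criterion).
S(h_5,h_6): lcm = x_2^2. S = -5/2x_2 + 5/2.
  leading term x_2: subtract (-15/529)·h_6 from -5/2x_2 + 5/2 → 0
  remainder 0.

Every S-polynomial of the final basis reduces to 0, so we have a Gröbner basis.
Inter-reduce: drop elements whose leading term is divisible by another's, tail-reduce, and make monic.
Reduced Gröbner basis: {x_1 + 1, x_2 - 1}.
Label its elements g_1 = x_1 + 1, g_2 = x_2 - 1.

Reduce p = -8x_1x_2^2 + 1/2x_1 - 15/2 modulo G:
  leading term x_1x_2^2: subtract (-8x_2^2)·g_1 from -8x_1x_2^2 + 1/2x_1 - 15/2 → 1/2x_1 + 8x_2^2 - 15/2
  leading term x_1: subtract (1/2)·g_1 from 1/2x_1 + 8x_2^2 - 15/2 → 8x_2^2 - 8
  leading term x_2^2: subtract (8x_2)·g_2 from 8x_2^2 - 8 → 8x_2 - 8
  leading term x_2: subtract (8)·g_2 from 8x_2 - 8 → 0
  normal form = 0.
Since the normal form is 0, p ∈ I.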